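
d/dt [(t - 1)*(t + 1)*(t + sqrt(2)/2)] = 3*t^2 + sqrt(2)*t - 1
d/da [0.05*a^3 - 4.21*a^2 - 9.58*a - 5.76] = 0.15*a^2 - 8.42*a - 9.58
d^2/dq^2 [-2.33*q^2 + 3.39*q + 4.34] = -4.66000000000000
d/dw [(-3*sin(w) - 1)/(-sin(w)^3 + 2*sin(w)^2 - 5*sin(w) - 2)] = (-6*sin(w)^3 + 3*sin(w)^2 + 4*sin(w) + 1)*cos(w)/(sin(w)^3 - 2*sin(w)^2 + 5*sin(w) + 2)^2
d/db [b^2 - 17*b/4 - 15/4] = 2*b - 17/4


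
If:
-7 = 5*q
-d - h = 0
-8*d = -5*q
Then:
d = -7/8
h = 7/8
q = -7/5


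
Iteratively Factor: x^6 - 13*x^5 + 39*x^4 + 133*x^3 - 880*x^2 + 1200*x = (x)*(x^5 - 13*x^4 + 39*x^3 + 133*x^2 - 880*x + 1200) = x*(x + 4)*(x^4 - 17*x^3 + 107*x^2 - 295*x + 300) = x*(x - 4)*(x + 4)*(x^3 - 13*x^2 + 55*x - 75) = x*(x - 5)*(x - 4)*(x + 4)*(x^2 - 8*x + 15) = x*(x - 5)*(x - 4)*(x - 3)*(x + 4)*(x - 5)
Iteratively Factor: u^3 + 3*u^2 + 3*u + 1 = (u + 1)*(u^2 + 2*u + 1) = (u + 1)^2*(u + 1)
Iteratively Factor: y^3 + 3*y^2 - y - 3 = (y + 3)*(y^2 - 1) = (y + 1)*(y + 3)*(y - 1)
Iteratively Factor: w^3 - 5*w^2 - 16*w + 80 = (w + 4)*(w^2 - 9*w + 20) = (w - 4)*(w + 4)*(w - 5)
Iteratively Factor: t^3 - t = (t)*(t^2 - 1) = t*(t + 1)*(t - 1)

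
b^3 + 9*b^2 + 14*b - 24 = (b - 1)*(b + 4)*(b + 6)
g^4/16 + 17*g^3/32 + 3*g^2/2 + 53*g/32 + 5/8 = (g/4 + 1/4)*(g/4 + 1)*(g + 1)*(g + 5/2)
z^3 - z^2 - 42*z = z*(z - 7)*(z + 6)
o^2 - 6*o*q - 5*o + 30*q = (o - 5)*(o - 6*q)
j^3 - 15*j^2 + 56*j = j*(j - 8)*(j - 7)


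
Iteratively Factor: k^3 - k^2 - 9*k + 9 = (k - 1)*(k^2 - 9) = (k - 3)*(k - 1)*(k + 3)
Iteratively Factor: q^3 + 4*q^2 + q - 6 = (q + 3)*(q^2 + q - 2) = (q - 1)*(q + 3)*(q + 2)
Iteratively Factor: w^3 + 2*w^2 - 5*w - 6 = (w + 1)*(w^2 + w - 6) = (w - 2)*(w + 1)*(w + 3)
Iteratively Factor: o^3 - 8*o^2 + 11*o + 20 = (o - 5)*(o^2 - 3*o - 4) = (o - 5)*(o + 1)*(o - 4)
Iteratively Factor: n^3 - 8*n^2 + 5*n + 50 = (n + 2)*(n^2 - 10*n + 25) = (n - 5)*(n + 2)*(n - 5)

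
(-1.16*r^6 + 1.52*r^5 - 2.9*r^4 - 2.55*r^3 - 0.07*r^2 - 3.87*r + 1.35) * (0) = 0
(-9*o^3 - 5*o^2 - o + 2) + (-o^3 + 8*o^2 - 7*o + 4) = -10*o^3 + 3*o^2 - 8*o + 6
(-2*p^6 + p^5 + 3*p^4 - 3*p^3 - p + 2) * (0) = 0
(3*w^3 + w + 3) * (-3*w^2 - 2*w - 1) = -9*w^5 - 6*w^4 - 6*w^3 - 11*w^2 - 7*w - 3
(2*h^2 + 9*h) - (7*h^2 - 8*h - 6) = -5*h^2 + 17*h + 6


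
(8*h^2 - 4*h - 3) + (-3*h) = 8*h^2 - 7*h - 3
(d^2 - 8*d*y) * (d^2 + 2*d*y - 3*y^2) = d^4 - 6*d^3*y - 19*d^2*y^2 + 24*d*y^3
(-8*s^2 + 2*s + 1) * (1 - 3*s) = 24*s^3 - 14*s^2 - s + 1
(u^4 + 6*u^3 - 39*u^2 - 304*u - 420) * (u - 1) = u^5 + 5*u^4 - 45*u^3 - 265*u^2 - 116*u + 420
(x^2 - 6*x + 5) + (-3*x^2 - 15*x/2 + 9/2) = -2*x^2 - 27*x/2 + 19/2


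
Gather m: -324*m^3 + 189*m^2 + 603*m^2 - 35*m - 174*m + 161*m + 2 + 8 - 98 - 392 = -324*m^3 + 792*m^2 - 48*m - 480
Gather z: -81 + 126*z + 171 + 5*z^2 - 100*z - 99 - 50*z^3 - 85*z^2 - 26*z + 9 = -50*z^3 - 80*z^2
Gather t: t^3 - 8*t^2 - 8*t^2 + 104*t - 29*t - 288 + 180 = t^3 - 16*t^2 + 75*t - 108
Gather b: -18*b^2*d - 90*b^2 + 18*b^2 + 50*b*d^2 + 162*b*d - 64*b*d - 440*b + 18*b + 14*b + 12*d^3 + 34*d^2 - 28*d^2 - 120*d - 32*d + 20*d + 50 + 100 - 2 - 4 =b^2*(-18*d - 72) + b*(50*d^2 + 98*d - 408) + 12*d^3 + 6*d^2 - 132*d + 144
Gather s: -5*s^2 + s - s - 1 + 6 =5 - 5*s^2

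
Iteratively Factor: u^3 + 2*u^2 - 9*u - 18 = (u + 2)*(u^2 - 9) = (u - 3)*(u + 2)*(u + 3)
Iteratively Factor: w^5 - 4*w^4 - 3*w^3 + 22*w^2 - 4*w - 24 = (w - 2)*(w^4 - 2*w^3 - 7*w^2 + 8*w + 12) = (w - 3)*(w - 2)*(w^3 + w^2 - 4*w - 4) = (w - 3)*(w - 2)^2*(w^2 + 3*w + 2) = (w - 3)*(w - 2)^2*(w + 1)*(w + 2)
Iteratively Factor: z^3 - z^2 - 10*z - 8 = (z + 2)*(z^2 - 3*z - 4) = (z - 4)*(z + 2)*(z + 1)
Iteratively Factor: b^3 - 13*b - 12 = (b + 1)*(b^2 - b - 12) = (b + 1)*(b + 3)*(b - 4)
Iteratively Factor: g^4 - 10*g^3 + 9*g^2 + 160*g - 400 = (g + 4)*(g^3 - 14*g^2 + 65*g - 100) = (g - 5)*(g + 4)*(g^2 - 9*g + 20) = (g - 5)^2*(g + 4)*(g - 4)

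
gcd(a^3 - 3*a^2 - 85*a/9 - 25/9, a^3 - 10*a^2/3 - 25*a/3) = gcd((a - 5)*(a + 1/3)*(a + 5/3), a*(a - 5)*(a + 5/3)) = a^2 - 10*a/3 - 25/3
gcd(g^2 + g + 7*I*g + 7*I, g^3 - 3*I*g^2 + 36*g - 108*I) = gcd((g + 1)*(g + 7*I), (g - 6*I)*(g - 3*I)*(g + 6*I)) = 1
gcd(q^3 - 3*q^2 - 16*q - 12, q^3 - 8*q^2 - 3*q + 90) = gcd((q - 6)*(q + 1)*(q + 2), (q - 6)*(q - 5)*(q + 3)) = q - 6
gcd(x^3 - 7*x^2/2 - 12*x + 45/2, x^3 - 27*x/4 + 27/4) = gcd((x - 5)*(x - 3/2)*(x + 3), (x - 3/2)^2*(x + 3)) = x^2 + 3*x/2 - 9/2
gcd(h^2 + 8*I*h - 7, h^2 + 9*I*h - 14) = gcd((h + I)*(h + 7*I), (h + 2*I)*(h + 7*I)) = h + 7*I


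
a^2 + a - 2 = (a - 1)*(a + 2)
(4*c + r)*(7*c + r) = 28*c^2 + 11*c*r + r^2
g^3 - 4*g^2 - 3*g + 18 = (g - 3)^2*(g + 2)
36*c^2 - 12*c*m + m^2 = (-6*c + m)^2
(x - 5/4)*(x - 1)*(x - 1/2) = x^3 - 11*x^2/4 + 19*x/8 - 5/8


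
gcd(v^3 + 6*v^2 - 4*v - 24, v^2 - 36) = v + 6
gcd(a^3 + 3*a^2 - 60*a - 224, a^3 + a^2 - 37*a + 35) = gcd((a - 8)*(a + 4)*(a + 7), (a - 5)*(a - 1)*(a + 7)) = a + 7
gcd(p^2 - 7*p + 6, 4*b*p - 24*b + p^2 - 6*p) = p - 6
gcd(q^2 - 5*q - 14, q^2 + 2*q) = q + 2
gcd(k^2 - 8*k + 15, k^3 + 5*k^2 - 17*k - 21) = k - 3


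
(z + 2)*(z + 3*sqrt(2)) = z^2 + 2*z + 3*sqrt(2)*z + 6*sqrt(2)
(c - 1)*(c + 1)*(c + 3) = c^3 + 3*c^2 - c - 3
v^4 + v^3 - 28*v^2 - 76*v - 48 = (v - 6)*(v + 1)*(v + 2)*(v + 4)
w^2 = w^2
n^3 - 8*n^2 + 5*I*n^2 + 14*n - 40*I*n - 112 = (n - 8)*(n - 2*I)*(n + 7*I)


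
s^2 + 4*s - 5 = (s - 1)*(s + 5)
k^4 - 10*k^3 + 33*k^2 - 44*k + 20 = (k - 5)*(k - 2)^2*(k - 1)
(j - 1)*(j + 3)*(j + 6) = j^3 + 8*j^2 + 9*j - 18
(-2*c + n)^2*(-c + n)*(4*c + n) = -16*c^4 + 28*c^3*n - 12*c^2*n^2 - c*n^3 + n^4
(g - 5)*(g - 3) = g^2 - 8*g + 15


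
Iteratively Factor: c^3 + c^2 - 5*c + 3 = (c - 1)*(c^2 + 2*c - 3) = (c - 1)*(c + 3)*(c - 1)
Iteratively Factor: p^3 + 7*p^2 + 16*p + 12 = (p + 2)*(p^2 + 5*p + 6) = (p + 2)*(p + 3)*(p + 2)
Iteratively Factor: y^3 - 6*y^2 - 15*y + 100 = (y + 4)*(y^2 - 10*y + 25) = (y - 5)*(y + 4)*(y - 5)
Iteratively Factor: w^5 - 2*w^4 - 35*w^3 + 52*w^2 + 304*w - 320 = (w - 1)*(w^4 - w^3 - 36*w^2 + 16*w + 320) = (w - 1)*(w + 4)*(w^3 - 5*w^2 - 16*w + 80) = (w - 5)*(w - 1)*(w + 4)*(w^2 - 16) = (w - 5)*(w - 4)*(w - 1)*(w + 4)*(w + 4)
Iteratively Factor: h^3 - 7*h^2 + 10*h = (h - 2)*(h^2 - 5*h) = (h - 5)*(h - 2)*(h)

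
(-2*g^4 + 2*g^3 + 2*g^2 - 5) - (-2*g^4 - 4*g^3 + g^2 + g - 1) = 6*g^3 + g^2 - g - 4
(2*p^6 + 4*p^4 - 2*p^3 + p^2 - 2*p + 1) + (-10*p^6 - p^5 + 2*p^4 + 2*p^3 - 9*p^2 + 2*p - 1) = -8*p^6 - p^5 + 6*p^4 - 8*p^2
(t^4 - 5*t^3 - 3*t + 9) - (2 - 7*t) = t^4 - 5*t^3 + 4*t + 7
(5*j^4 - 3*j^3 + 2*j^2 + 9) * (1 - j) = -5*j^5 + 8*j^4 - 5*j^3 + 2*j^2 - 9*j + 9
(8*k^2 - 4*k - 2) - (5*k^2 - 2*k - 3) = 3*k^2 - 2*k + 1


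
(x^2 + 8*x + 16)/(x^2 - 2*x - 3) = (x^2 + 8*x + 16)/(x^2 - 2*x - 3)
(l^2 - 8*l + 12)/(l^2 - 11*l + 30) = (l - 2)/(l - 5)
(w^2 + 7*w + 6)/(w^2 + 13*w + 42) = (w + 1)/(w + 7)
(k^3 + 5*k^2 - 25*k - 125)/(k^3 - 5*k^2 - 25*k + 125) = (k + 5)/(k - 5)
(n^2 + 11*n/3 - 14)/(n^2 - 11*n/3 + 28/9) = 3*(n + 6)/(3*n - 4)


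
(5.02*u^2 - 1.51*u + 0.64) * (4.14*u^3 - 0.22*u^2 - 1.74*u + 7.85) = 20.7828*u^5 - 7.3558*u^4 - 5.753*u^3 + 41.8936*u^2 - 12.9671*u + 5.024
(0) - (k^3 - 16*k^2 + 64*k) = -k^3 + 16*k^2 - 64*k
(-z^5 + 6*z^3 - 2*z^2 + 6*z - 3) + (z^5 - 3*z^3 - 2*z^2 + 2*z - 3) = 3*z^3 - 4*z^2 + 8*z - 6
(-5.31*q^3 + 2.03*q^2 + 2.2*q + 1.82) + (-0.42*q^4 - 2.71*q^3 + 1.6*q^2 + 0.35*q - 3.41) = -0.42*q^4 - 8.02*q^3 + 3.63*q^2 + 2.55*q - 1.59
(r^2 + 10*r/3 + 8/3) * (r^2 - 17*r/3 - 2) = r^4 - 7*r^3/3 - 164*r^2/9 - 196*r/9 - 16/3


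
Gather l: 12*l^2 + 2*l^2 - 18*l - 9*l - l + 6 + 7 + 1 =14*l^2 - 28*l + 14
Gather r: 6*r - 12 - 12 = 6*r - 24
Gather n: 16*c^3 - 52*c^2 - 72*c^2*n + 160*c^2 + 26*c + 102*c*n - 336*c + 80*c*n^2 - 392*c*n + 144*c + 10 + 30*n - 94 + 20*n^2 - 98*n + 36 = 16*c^3 + 108*c^2 - 166*c + n^2*(80*c + 20) + n*(-72*c^2 - 290*c - 68) - 48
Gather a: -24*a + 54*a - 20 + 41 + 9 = 30*a + 30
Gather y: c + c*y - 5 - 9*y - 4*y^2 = c - 4*y^2 + y*(c - 9) - 5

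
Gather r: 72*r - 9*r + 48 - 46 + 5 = 63*r + 7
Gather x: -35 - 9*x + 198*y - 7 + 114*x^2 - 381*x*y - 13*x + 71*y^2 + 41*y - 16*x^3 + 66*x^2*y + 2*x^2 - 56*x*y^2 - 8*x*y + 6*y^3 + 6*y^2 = -16*x^3 + x^2*(66*y + 116) + x*(-56*y^2 - 389*y - 22) + 6*y^3 + 77*y^2 + 239*y - 42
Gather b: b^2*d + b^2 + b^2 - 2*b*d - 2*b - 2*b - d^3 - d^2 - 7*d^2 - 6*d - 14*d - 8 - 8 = b^2*(d + 2) + b*(-2*d - 4) - d^3 - 8*d^2 - 20*d - 16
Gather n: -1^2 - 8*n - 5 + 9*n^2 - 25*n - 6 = 9*n^2 - 33*n - 12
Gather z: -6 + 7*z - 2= 7*z - 8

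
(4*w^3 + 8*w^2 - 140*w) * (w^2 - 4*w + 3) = 4*w^5 - 8*w^4 - 160*w^3 + 584*w^2 - 420*w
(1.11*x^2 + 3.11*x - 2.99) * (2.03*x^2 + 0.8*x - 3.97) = 2.2533*x^4 + 7.2013*x^3 - 7.9884*x^2 - 14.7387*x + 11.8703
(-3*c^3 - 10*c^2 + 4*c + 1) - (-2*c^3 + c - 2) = -c^3 - 10*c^2 + 3*c + 3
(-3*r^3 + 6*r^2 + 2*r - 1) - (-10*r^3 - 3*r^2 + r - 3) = 7*r^3 + 9*r^2 + r + 2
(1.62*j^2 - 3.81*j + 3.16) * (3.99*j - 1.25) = 6.4638*j^3 - 17.2269*j^2 + 17.3709*j - 3.95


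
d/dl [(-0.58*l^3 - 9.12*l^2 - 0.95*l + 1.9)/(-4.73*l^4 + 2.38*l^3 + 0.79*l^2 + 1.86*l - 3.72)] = l*(-2.7434*l^5 - 86.2752*l^4 + 7.76689999999999*l^3 + 38.3124*l^2 - 23.3059*l + 64.8508)/(22.3729*l^8 - 22.5148*l^7 - 1.809*l^6 - 13.8352*l^5 + 44.6689*l^4 - 14.7684*l^3 - 2.418*l^2 - 13.8384*l + 13.8384)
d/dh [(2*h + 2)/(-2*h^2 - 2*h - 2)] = (-h^2 - h + (h + 1)*(2*h + 1) - 1)/(h^2 + h + 1)^2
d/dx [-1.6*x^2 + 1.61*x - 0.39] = 1.61 - 3.2*x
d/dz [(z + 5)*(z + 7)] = 2*z + 12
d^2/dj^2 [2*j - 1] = 0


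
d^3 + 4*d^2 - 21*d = d*(d - 3)*(d + 7)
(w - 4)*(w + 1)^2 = w^3 - 2*w^2 - 7*w - 4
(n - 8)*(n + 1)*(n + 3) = n^3 - 4*n^2 - 29*n - 24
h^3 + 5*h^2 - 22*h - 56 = (h - 4)*(h + 2)*(h + 7)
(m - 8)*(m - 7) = m^2 - 15*m + 56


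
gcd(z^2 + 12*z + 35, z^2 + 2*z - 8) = 1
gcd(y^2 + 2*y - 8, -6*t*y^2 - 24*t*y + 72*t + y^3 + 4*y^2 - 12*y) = y - 2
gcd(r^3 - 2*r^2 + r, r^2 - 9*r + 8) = r - 1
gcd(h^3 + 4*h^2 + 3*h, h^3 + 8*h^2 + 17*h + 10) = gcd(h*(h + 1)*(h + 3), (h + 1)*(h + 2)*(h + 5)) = h + 1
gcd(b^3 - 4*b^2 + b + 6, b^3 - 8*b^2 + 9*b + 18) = b^2 - 2*b - 3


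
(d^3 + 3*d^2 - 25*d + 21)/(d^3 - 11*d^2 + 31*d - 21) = (d + 7)/(d - 7)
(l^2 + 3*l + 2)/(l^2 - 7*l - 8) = (l + 2)/(l - 8)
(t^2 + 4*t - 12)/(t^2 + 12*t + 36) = (t - 2)/(t + 6)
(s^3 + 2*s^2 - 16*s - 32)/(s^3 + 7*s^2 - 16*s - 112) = (s + 2)/(s + 7)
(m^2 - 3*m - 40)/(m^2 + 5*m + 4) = (m^2 - 3*m - 40)/(m^2 + 5*m + 4)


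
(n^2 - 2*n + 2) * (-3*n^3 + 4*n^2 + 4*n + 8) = -3*n^5 + 10*n^4 - 10*n^3 + 8*n^2 - 8*n + 16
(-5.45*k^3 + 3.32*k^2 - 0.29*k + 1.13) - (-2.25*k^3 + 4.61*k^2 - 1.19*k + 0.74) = -3.2*k^3 - 1.29*k^2 + 0.9*k + 0.39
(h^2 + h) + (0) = h^2 + h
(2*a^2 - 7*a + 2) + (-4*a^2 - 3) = -2*a^2 - 7*a - 1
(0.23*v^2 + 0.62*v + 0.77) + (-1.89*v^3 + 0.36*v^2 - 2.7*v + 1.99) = -1.89*v^3 + 0.59*v^2 - 2.08*v + 2.76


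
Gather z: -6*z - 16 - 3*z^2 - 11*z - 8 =-3*z^2 - 17*z - 24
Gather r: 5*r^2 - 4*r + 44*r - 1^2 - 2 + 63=5*r^2 + 40*r + 60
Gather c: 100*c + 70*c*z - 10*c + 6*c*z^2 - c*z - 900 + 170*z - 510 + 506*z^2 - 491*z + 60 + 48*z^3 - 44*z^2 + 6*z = c*(6*z^2 + 69*z + 90) + 48*z^3 + 462*z^2 - 315*z - 1350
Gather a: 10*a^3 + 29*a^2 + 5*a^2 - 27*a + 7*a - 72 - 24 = 10*a^3 + 34*a^2 - 20*a - 96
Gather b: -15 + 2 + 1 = -12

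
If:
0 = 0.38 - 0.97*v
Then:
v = 0.39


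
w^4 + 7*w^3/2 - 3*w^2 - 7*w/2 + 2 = (w - 1)*(w - 1/2)*(w + 1)*(w + 4)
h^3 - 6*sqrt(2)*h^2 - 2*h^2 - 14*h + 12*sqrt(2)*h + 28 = (h - 2)*(h - 7*sqrt(2))*(h + sqrt(2))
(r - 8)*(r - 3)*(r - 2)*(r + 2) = r^4 - 11*r^3 + 20*r^2 + 44*r - 96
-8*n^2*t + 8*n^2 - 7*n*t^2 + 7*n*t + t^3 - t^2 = (-8*n + t)*(n + t)*(t - 1)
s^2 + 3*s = s*(s + 3)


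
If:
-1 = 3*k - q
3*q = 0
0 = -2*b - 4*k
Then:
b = 2/3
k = -1/3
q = 0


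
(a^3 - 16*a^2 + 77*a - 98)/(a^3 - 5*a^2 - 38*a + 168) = (a^2 - 9*a + 14)/(a^2 + 2*a - 24)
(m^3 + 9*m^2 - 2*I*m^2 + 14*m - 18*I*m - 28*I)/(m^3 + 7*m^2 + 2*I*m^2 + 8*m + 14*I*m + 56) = (m + 2)/(m + 4*I)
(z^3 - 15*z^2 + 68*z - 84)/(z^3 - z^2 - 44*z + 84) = (z - 7)/(z + 7)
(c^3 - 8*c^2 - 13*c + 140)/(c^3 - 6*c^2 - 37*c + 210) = (c + 4)/(c + 6)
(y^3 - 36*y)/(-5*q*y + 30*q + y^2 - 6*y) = y*(y + 6)/(-5*q + y)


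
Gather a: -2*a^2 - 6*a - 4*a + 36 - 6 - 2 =-2*a^2 - 10*a + 28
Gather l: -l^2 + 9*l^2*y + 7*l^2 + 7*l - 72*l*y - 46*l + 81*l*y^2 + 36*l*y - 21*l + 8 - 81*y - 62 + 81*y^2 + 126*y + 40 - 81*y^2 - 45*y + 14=l^2*(9*y + 6) + l*(81*y^2 - 36*y - 60)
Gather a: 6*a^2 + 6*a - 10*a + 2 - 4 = 6*a^2 - 4*a - 2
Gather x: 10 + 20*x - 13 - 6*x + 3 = 14*x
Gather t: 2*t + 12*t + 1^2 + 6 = 14*t + 7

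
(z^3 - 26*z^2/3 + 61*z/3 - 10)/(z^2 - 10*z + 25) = (z^2 - 11*z/3 + 2)/(z - 5)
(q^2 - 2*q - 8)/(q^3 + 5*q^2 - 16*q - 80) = (q + 2)/(q^2 + 9*q + 20)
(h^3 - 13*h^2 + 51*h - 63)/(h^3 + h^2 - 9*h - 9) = (h^2 - 10*h + 21)/(h^2 + 4*h + 3)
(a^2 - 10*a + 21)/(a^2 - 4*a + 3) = (a - 7)/(a - 1)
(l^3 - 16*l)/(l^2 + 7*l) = (l^2 - 16)/(l + 7)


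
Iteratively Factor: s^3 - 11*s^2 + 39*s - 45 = (s - 3)*(s^2 - 8*s + 15) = (s - 5)*(s - 3)*(s - 3)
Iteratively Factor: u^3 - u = (u)*(u^2 - 1) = u*(u - 1)*(u + 1)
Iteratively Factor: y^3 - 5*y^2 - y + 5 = (y - 1)*(y^2 - 4*y - 5) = (y - 5)*(y - 1)*(y + 1)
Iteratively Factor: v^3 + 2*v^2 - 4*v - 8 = (v + 2)*(v^2 - 4) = (v + 2)^2*(v - 2)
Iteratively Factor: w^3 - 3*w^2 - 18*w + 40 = (w - 5)*(w^2 + 2*w - 8) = (w - 5)*(w - 2)*(w + 4)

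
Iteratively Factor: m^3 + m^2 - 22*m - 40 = (m - 5)*(m^2 + 6*m + 8) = (m - 5)*(m + 4)*(m + 2)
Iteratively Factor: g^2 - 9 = (g - 3)*(g + 3)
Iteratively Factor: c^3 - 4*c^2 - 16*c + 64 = (c - 4)*(c^2 - 16) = (c - 4)*(c + 4)*(c - 4)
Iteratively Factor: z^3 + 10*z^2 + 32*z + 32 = (z + 4)*(z^2 + 6*z + 8) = (z + 4)^2*(z + 2)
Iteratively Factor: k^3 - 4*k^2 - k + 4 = (k - 4)*(k^2 - 1) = (k - 4)*(k - 1)*(k + 1)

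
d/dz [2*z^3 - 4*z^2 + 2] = 2*z*(3*z - 4)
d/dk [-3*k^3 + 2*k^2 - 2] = k*(4 - 9*k)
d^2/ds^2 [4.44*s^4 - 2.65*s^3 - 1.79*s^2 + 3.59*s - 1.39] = 53.28*s^2 - 15.9*s - 3.58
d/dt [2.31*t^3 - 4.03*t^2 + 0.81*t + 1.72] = 6.93*t^2 - 8.06*t + 0.81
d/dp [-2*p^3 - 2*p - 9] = -6*p^2 - 2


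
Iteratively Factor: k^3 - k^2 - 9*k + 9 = (k - 1)*(k^2 - 9) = (k - 3)*(k - 1)*(k + 3)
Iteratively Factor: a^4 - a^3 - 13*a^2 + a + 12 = (a + 1)*(a^3 - 2*a^2 - 11*a + 12) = (a + 1)*(a + 3)*(a^2 - 5*a + 4) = (a - 1)*(a + 1)*(a + 3)*(a - 4)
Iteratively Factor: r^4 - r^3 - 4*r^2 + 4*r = (r + 2)*(r^3 - 3*r^2 + 2*r) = (r - 1)*(r + 2)*(r^2 - 2*r) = r*(r - 1)*(r + 2)*(r - 2)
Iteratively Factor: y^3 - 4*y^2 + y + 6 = (y - 3)*(y^2 - y - 2) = (y - 3)*(y + 1)*(y - 2)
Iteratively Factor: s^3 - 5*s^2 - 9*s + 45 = (s - 5)*(s^2 - 9) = (s - 5)*(s - 3)*(s + 3)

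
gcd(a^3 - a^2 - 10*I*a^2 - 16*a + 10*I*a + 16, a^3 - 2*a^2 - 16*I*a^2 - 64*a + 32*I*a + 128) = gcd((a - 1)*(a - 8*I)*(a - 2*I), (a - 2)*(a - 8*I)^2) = a - 8*I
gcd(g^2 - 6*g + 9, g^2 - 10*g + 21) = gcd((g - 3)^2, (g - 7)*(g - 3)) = g - 3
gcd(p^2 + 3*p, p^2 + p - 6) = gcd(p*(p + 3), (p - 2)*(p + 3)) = p + 3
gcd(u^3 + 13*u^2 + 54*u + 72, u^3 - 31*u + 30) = u + 6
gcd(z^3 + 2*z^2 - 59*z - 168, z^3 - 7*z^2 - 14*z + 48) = z^2 - 5*z - 24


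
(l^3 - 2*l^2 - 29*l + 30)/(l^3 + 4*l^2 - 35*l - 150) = (l - 1)/(l + 5)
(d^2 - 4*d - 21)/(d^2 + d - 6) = (d - 7)/(d - 2)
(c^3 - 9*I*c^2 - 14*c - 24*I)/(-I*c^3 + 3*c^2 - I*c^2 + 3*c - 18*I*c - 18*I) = (I*c^3 + 9*c^2 - 14*I*c + 24)/(c^3 + c^2*(1 + 3*I) + 3*c*(6 + I) + 18)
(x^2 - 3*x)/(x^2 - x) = (x - 3)/(x - 1)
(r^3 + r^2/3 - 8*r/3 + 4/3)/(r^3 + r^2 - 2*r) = (r - 2/3)/r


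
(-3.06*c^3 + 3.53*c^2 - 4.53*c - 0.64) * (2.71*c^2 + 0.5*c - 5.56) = -8.2926*c^5 + 8.0363*c^4 + 6.5023*c^3 - 23.6262*c^2 + 24.8668*c + 3.5584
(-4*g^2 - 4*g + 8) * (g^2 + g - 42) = -4*g^4 - 8*g^3 + 172*g^2 + 176*g - 336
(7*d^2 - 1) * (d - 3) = 7*d^3 - 21*d^2 - d + 3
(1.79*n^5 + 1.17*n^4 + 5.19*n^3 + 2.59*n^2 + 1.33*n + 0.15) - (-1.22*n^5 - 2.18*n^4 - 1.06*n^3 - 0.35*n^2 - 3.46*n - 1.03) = 3.01*n^5 + 3.35*n^4 + 6.25*n^3 + 2.94*n^2 + 4.79*n + 1.18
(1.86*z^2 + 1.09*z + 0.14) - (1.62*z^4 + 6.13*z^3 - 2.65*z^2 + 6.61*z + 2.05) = -1.62*z^4 - 6.13*z^3 + 4.51*z^2 - 5.52*z - 1.91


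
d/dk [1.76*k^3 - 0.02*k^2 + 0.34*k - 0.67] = 5.28*k^2 - 0.04*k + 0.34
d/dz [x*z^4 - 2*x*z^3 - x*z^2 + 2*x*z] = 2*x*(2*z^3 - 3*z^2 - z + 1)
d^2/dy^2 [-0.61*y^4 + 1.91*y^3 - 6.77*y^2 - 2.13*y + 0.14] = -7.32*y^2 + 11.46*y - 13.54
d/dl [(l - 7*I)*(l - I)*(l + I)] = 3*l^2 - 14*I*l + 1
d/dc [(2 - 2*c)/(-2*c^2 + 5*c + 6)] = 2*(-2*c^2 + 4*c - 11)/(4*c^4 - 20*c^3 + c^2 + 60*c + 36)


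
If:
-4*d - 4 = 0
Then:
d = -1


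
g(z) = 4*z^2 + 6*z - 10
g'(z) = 8*z + 6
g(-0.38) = -11.70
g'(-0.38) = 2.96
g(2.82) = 38.73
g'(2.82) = 28.56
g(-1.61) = -9.29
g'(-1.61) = -6.88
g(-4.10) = 32.64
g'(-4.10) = -26.80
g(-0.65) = -12.21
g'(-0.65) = 0.80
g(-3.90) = 27.44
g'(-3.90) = -25.20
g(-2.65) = 2.19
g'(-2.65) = -15.20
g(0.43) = -6.68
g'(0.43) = 9.44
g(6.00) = 170.00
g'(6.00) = 54.00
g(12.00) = 638.00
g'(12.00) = 102.00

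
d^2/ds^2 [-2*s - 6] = 0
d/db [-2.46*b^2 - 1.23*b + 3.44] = -4.92*b - 1.23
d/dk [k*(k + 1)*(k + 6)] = 3*k^2 + 14*k + 6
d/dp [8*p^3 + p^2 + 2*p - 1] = 24*p^2 + 2*p + 2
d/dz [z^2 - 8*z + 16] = 2*z - 8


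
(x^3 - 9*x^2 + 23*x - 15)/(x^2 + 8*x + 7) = (x^3 - 9*x^2 + 23*x - 15)/(x^2 + 8*x + 7)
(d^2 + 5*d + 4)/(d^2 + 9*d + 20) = (d + 1)/(d + 5)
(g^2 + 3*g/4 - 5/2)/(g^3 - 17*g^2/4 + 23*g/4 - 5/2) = (g + 2)/(g^2 - 3*g + 2)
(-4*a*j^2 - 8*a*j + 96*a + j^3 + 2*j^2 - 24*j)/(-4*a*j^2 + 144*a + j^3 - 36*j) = (j - 4)/(j - 6)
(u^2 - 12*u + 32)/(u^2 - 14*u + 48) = (u - 4)/(u - 6)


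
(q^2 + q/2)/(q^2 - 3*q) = (q + 1/2)/(q - 3)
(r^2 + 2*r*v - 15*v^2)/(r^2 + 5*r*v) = (r - 3*v)/r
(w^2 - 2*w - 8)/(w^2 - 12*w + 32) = (w + 2)/(w - 8)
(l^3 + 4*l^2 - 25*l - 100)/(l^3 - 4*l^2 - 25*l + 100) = (l + 4)/(l - 4)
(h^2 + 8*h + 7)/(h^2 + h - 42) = (h + 1)/(h - 6)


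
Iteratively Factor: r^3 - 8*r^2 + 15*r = (r)*(r^2 - 8*r + 15) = r*(r - 5)*(r - 3)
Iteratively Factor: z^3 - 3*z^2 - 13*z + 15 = (z - 5)*(z^2 + 2*z - 3) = (z - 5)*(z + 3)*(z - 1)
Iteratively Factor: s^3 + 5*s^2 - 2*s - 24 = (s + 4)*(s^2 + s - 6) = (s + 3)*(s + 4)*(s - 2)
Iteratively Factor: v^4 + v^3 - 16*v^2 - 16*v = (v - 4)*(v^3 + 5*v^2 + 4*v) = (v - 4)*(v + 4)*(v^2 + v) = v*(v - 4)*(v + 4)*(v + 1)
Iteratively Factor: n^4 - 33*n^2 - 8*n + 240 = (n - 5)*(n^3 + 5*n^2 - 8*n - 48) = (n - 5)*(n - 3)*(n^2 + 8*n + 16) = (n - 5)*(n - 3)*(n + 4)*(n + 4)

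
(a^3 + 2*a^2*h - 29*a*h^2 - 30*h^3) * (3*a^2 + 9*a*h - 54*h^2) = 3*a^5 + 15*a^4*h - 123*a^3*h^2 - 459*a^2*h^3 + 1296*a*h^4 + 1620*h^5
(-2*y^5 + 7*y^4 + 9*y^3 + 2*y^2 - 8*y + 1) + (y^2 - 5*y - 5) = -2*y^5 + 7*y^4 + 9*y^3 + 3*y^2 - 13*y - 4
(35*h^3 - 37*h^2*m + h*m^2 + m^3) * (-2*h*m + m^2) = -70*h^4*m + 109*h^3*m^2 - 39*h^2*m^3 - h*m^4 + m^5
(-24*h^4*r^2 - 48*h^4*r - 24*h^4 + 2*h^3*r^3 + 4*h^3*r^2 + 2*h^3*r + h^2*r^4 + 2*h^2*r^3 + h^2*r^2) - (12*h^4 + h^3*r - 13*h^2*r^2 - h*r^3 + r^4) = -24*h^4*r^2 - 48*h^4*r - 36*h^4 + 2*h^3*r^3 + 4*h^3*r^2 + h^3*r + h^2*r^4 + 2*h^2*r^3 + 14*h^2*r^2 + h*r^3 - r^4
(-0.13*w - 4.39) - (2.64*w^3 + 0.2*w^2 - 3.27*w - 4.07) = -2.64*w^3 - 0.2*w^2 + 3.14*w - 0.319999999999999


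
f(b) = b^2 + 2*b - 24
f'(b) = 2*b + 2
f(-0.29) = -24.50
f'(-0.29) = 1.42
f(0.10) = -23.79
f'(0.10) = 2.20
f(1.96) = -16.24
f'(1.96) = 5.92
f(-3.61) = -18.19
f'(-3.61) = -5.22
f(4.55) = 5.80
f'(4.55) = 11.10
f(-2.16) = -23.65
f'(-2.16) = -2.32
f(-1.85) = -24.28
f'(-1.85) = -1.70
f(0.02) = -23.96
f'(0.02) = 2.04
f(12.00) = 144.00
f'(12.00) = 26.00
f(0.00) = -24.00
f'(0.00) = 2.00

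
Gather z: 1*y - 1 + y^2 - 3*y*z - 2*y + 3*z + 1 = y^2 - y + z*(3 - 3*y)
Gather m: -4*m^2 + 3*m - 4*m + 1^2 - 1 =-4*m^2 - m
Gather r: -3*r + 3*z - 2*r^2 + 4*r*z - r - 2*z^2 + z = -2*r^2 + r*(4*z - 4) - 2*z^2 + 4*z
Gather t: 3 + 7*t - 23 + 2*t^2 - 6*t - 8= 2*t^2 + t - 28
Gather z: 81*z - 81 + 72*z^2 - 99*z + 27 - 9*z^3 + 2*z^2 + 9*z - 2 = -9*z^3 + 74*z^2 - 9*z - 56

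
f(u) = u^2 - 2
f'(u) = 2*u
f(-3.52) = 10.39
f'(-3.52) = -7.04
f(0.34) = -1.88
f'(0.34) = 0.68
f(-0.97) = -1.06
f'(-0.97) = -1.94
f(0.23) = -1.95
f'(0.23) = 0.46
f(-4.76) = 20.66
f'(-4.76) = -9.52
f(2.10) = 2.41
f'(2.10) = 4.20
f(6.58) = 41.30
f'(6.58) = 13.16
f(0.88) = -1.23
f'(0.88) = 1.76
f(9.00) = 79.00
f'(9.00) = 18.00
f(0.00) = -2.00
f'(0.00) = 0.00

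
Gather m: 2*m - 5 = 2*m - 5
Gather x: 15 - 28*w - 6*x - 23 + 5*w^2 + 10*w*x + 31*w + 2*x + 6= 5*w^2 + 3*w + x*(10*w - 4) - 2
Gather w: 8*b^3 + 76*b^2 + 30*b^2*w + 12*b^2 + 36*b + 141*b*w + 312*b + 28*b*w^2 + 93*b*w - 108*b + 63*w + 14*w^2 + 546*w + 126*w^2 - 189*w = 8*b^3 + 88*b^2 + 240*b + w^2*(28*b + 140) + w*(30*b^2 + 234*b + 420)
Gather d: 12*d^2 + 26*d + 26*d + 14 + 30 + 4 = 12*d^2 + 52*d + 48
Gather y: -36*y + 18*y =-18*y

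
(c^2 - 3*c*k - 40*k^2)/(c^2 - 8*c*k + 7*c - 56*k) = (c + 5*k)/(c + 7)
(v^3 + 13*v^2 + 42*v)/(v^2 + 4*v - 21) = v*(v + 6)/(v - 3)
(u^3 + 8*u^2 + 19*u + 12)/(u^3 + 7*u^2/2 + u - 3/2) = 2*(u + 4)/(2*u - 1)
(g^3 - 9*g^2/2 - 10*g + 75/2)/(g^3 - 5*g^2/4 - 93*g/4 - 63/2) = 2*(2*g^2 - 15*g + 25)/(4*g^2 - 17*g - 42)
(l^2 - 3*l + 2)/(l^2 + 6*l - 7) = (l - 2)/(l + 7)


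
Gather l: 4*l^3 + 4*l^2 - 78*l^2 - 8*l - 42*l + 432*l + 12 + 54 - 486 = 4*l^3 - 74*l^2 + 382*l - 420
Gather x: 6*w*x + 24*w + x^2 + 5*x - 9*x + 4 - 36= 24*w + x^2 + x*(6*w - 4) - 32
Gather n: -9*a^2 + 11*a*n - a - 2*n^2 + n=-9*a^2 - a - 2*n^2 + n*(11*a + 1)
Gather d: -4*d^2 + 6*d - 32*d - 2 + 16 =-4*d^2 - 26*d + 14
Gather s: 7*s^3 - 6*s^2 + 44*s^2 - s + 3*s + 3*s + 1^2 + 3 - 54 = 7*s^3 + 38*s^2 + 5*s - 50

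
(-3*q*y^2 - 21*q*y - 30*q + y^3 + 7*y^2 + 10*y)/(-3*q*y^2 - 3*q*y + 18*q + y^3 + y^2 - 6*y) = (y^2 + 7*y + 10)/(y^2 + y - 6)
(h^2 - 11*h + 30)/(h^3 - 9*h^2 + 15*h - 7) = (h^2 - 11*h + 30)/(h^3 - 9*h^2 + 15*h - 7)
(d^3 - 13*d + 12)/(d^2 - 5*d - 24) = (-d^3 + 13*d - 12)/(-d^2 + 5*d + 24)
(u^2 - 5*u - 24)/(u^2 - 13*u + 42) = (u^2 - 5*u - 24)/(u^2 - 13*u + 42)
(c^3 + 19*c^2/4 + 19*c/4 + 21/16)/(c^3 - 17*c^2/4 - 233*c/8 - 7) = (8*c^2 + 10*c + 3)/(2*(4*c^2 - 31*c - 8))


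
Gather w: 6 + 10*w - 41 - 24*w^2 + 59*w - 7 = -24*w^2 + 69*w - 42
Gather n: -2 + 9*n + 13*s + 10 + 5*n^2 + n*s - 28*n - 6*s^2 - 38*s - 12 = 5*n^2 + n*(s - 19) - 6*s^2 - 25*s - 4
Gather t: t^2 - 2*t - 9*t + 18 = t^2 - 11*t + 18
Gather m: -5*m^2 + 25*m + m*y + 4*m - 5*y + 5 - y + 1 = -5*m^2 + m*(y + 29) - 6*y + 6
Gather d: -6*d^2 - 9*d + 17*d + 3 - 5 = -6*d^2 + 8*d - 2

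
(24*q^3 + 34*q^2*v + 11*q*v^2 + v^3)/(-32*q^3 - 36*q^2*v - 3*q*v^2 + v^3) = (-6*q - v)/(8*q - v)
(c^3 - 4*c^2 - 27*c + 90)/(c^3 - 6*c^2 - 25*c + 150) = (c - 3)/(c - 5)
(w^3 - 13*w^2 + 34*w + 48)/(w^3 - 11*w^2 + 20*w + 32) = (w - 6)/(w - 4)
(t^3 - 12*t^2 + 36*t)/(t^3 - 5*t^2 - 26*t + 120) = t*(t - 6)/(t^2 + t - 20)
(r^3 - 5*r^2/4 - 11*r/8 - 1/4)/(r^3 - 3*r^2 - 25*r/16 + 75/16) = 2*(8*r^3 - 10*r^2 - 11*r - 2)/(16*r^3 - 48*r^2 - 25*r + 75)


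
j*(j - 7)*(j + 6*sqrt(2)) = j^3 - 7*j^2 + 6*sqrt(2)*j^2 - 42*sqrt(2)*j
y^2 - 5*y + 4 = (y - 4)*(y - 1)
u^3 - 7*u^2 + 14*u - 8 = (u - 4)*(u - 2)*(u - 1)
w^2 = w^2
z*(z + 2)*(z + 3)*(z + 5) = z^4 + 10*z^3 + 31*z^2 + 30*z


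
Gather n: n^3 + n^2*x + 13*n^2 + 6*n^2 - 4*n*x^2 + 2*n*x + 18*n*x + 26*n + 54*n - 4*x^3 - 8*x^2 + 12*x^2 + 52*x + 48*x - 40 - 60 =n^3 + n^2*(x + 19) + n*(-4*x^2 + 20*x + 80) - 4*x^3 + 4*x^2 + 100*x - 100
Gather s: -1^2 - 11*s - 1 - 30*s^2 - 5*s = -30*s^2 - 16*s - 2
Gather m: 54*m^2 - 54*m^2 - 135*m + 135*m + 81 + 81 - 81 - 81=0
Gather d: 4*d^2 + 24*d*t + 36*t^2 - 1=4*d^2 + 24*d*t + 36*t^2 - 1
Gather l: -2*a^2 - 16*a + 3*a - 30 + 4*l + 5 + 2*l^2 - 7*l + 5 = -2*a^2 - 13*a + 2*l^2 - 3*l - 20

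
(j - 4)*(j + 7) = j^2 + 3*j - 28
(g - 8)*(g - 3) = g^2 - 11*g + 24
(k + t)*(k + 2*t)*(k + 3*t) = k^3 + 6*k^2*t + 11*k*t^2 + 6*t^3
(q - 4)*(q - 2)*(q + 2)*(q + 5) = q^4 + q^3 - 24*q^2 - 4*q + 80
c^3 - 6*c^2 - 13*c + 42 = (c - 7)*(c - 2)*(c + 3)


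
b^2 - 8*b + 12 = (b - 6)*(b - 2)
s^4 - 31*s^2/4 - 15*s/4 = s*(s - 3)*(s + 1/2)*(s + 5/2)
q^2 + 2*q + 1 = (q + 1)^2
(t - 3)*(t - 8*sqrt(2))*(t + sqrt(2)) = t^3 - 7*sqrt(2)*t^2 - 3*t^2 - 16*t + 21*sqrt(2)*t + 48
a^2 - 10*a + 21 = (a - 7)*(a - 3)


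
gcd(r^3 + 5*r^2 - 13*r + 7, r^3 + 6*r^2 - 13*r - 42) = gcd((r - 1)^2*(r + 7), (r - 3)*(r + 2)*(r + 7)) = r + 7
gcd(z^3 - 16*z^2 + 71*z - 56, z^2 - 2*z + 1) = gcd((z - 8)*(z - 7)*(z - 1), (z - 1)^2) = z - 1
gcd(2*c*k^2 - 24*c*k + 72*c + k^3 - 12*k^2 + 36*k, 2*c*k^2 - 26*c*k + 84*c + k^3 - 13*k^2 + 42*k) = 2*c*k - 12*c + k^2 - 6*k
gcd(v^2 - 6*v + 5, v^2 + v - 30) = v - 5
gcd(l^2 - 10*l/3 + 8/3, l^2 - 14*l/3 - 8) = 1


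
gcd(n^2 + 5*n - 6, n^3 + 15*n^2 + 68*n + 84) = n + 6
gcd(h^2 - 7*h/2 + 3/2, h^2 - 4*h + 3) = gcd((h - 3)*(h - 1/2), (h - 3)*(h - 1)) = h - 3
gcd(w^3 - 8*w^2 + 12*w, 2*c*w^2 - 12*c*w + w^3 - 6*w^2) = w^2 - 6*w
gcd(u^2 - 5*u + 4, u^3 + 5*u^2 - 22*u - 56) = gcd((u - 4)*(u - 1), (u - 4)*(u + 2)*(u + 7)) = u - 4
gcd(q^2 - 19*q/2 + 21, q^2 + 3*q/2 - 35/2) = q - 7/2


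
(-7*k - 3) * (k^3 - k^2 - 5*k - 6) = -7*k^4 + 4*k^3 + 38*k^2 + 57*k + 18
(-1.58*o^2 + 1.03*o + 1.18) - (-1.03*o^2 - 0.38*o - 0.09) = -0.55*o^2 + 1.41*o + 1.27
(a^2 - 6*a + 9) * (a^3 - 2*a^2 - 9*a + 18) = a^5 - 8*a^4 + 12*a^3 + 54*a^2 - 189*a + 162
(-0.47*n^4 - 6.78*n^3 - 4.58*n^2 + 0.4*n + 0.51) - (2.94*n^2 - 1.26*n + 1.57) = -0.47*n^4 - 6.78*n^3 - 7.52*n^2 + 1.66*n - 1.06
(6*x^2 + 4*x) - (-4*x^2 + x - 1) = 10*x^2 + 3*x + 1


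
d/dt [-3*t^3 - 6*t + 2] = -9*t^2 - 6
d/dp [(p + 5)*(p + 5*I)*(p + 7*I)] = 3*p^2 + p*(10 + 24*I) - 35 + 60*I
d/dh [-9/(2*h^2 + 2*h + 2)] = 9*(2*h + 1)/(2*(h^2 + h + 1)^2)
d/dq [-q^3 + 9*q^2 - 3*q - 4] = -3*q^2 + 18*q - 3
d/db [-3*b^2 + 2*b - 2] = 2 - 6*b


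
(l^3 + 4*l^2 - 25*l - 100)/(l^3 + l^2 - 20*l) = (l^2 - l - 20)/(l*(l - 4))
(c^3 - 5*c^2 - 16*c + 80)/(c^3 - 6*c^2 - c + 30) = (c^2 - 16)/(c^2 - c - 6)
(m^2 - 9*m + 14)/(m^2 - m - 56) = (-m^2 + 9*m - 14)/(-m^2 + m + 56)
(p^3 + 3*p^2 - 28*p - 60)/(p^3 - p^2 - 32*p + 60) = (p + 2)/(p - 2)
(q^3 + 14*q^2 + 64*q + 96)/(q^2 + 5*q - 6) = (q^2 + 8*q + 16)/(q - 1)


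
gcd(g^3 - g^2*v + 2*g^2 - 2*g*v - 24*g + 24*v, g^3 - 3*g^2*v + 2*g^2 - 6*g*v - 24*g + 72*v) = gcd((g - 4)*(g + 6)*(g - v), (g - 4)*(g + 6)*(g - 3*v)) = g^2 + 2*g - 24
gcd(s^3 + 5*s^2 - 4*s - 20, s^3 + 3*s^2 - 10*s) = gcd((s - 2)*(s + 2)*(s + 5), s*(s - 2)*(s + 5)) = s^2 + 3*s - 10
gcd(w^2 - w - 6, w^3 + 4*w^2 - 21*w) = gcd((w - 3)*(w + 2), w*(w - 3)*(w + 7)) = w - 3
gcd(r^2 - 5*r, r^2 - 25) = r - 5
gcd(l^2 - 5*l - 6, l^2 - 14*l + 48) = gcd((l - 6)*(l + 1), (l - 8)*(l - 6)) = l - 6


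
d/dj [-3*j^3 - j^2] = j*(-9*j - 2)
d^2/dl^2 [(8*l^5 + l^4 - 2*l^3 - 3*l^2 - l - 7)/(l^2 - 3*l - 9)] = 2*(24*l^7 - 191*l^6 - 225*l^5 + 3240*l^4 + 6650*l^3 + 222*l^2 - 450*l - 342)/(l^6 - 9*l^5 + 135*l^3 - 729*l - 729)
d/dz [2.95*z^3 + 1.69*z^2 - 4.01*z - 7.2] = 8.85*z^2 + 3.38*z - 4.01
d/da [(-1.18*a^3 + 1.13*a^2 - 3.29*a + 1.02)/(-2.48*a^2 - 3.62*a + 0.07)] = (2.9264*a^4 + 8.5432*a^3 - 12.4976*a^2 + 5.2174*a + 3.4621)/(6.1504*a^4 + 17.9552*a^3 + 12.7572*a^2 - 0.5068*a + 0.0049)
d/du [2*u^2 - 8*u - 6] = 4*u - 8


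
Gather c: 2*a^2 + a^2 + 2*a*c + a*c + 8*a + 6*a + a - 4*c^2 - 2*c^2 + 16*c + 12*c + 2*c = 3*a^2 + 15*a - 6*c^2 + c*(3*a + 30)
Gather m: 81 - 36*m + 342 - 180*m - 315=108 - 216*m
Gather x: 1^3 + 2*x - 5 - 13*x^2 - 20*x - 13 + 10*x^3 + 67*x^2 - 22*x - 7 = 10*x^3 + 54*x^2 - 40*x - 24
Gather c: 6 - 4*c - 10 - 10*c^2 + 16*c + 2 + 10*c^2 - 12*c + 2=0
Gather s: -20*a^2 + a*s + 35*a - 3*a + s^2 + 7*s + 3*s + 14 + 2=-20*a^2 + 32*a + s^2 + s*(a + 10) + 16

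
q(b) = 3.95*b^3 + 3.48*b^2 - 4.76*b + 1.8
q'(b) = 11.85*b^2 + 6.96*b - 4.76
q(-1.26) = 5.42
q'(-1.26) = 5.28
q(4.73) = 475.15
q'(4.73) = 293.28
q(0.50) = 0.78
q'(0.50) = 1.68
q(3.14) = 143.45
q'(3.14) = 133.93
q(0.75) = 1.85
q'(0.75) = 7.13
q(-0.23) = 3.03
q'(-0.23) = -5.73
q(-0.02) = 1.90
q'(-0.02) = -4.89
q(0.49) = 0.77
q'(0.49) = 1.50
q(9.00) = 3120.39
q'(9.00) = 1017.73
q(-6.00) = -697.56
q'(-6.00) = 380.08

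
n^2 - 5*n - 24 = (n - 8)*(n + 3)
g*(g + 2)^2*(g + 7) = g^4 + 11*g^3 + 32*g^2 + 28*g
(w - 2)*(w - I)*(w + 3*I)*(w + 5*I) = w^4 - 2*w^3 + 7*I*w^3 - 7*w^2 - 14*I*w^2 + 14*w + 15*I*w - 30*I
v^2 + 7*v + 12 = (v + 3)*(v + 4)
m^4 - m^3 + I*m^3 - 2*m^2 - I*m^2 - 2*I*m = m*(m - 2)*(m + 1)*(m + I)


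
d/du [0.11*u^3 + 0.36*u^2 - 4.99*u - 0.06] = 0.33*u^2 + 0.72*u - 4.99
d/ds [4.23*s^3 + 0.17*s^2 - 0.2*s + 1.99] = 12.69*s^2 + 0.34*s - 0.2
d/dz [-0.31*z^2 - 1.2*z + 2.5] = -0.62*z - 1.2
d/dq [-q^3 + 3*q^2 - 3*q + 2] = -3*q^2 + 6*q - 3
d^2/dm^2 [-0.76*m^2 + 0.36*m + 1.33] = -1.52000000000000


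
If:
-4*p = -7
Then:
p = 7/4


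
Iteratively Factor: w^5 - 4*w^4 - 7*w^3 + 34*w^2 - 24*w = (w - 4)*(w^4 - 7*w^2 + 6*w) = (w - 4)*(w - 1)*(w^3 + w^2 - 6*w) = (w - 4)*(w - 2)*(w - 1)*(w^2 + 3*w) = w*(w - 4)*(w - 2)*(w - 1)*(w + 3)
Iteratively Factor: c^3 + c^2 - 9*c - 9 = (c - 3)*(c^2 + 4*c + 3) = (c - 3)*(c + 3)*(c + 1)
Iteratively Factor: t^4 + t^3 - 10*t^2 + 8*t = (t - 1)*(t^3 + 2*t^2 - 8*t) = (t - 1)*(t + 4)*(t^2 - 2*t) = t*(t - 1)*(t + 4)*(t - 2)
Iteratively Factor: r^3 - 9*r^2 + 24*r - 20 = (r - 2)*(r^2 - 7*r + 10) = (r - 2)^2*(r - 5)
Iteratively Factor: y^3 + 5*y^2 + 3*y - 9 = (y + 3)*(y^2 + 2*y - 3) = (y - 1)*(y + 3)*(y + 3)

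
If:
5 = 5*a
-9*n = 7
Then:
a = 1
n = -7/9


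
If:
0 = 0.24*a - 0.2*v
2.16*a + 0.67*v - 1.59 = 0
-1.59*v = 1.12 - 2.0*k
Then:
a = 0.54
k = 1.07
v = 0.64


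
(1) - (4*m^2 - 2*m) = -4*m^2 + 2*m + 1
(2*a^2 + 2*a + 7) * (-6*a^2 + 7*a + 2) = -12*a^4 + 2*a^3 - 24*a^2 + 53*a + 14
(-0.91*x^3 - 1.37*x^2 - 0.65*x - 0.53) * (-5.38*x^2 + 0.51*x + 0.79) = 4.8958*x^5 + 6.9065*x^4 + 2.0794*x^3 + 1.4376*x^2 - 0.7838*x - 0.4187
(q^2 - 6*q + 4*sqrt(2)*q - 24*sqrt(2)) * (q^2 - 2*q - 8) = q^4 - 8*q^3 + 4*sqrt(2)*q^3 - 32*sqrt(2)*q^2 + 4*q^2 + 16*sqrt(2)*q + 48*q + 192*sqrt(2)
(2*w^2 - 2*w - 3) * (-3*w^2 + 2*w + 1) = -6*w^4 + 10*w^3 + 7*w^2 - 8*w - 3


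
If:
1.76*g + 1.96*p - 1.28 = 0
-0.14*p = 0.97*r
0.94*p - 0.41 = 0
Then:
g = 0.24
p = 0.44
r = -0.06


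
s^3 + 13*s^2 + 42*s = s*(s + 6)*(s + 7)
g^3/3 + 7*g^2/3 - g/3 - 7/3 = (g/3 + 1/3)*(g - 1)*(g + 7)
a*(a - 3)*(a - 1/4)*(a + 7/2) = a^4 + a^3/4 - 85*a^2/8 + 21*a/8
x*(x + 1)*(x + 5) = x^3 + 6*x^2 + 5*x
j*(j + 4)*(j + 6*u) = j^3 + 6*j^2*u + 4*j^2 + 24*j*u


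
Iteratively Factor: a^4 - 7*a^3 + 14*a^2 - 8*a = (a)*(a^3 - 7*a^2 + 14*a - 8) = a*(a - 2)*(a^2 - 5*a + 4) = a*(a - 4)*(a - 2)*(a - 1)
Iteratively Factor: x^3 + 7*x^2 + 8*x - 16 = (x - 1)*(x^2 + 8*x + 16) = (x - 1)*(x + 4)*(x + 4)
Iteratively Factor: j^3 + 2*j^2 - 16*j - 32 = (j + 4)*(j^2 - 2*j - 8) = (j + 2)*(j + 4)*(j - 4)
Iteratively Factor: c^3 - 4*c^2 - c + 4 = (c - 1)*(c^2 - 3*c - 4) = (c - 1)*(c + 1)*(c - 4)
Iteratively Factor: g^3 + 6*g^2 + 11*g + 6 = (g + 3)*(g^2 + 3*g + 2) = (g + 2)*(g + 3)*(g + 1)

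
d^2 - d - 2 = (d - 2)*(d + 1)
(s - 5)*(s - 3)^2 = s^3 - 11*s^2 + 39*s - 45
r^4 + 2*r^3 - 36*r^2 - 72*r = r*(r - 6)*(r + 2)*(r + 6)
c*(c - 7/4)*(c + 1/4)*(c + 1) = c^4 - c^3/2 - 31*c^2/16 - 7*c/16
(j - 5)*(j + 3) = j^2 - 2*j - 15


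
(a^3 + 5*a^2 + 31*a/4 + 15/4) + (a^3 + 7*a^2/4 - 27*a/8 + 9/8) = 2*a^3 + 27*a^2/4 + 35*a/8 + 39/8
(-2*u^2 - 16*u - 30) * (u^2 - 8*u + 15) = -2*u^4 + 68*u^2 - 450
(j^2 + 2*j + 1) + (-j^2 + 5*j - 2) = 7*j - 1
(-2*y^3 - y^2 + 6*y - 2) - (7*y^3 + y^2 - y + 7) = -9*y^3 - 2*y^2 + 7*y - 9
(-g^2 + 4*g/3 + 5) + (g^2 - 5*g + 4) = 9 - 11*g/3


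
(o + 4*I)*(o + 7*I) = o^2 + 11*I*o - 28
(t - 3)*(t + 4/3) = t^2 - 5*t/3 - 4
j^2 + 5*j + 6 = (j + 2)*(j + 3)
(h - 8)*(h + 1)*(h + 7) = h^3 - 57*h - 56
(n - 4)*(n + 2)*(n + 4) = n^3 + 2*n^2 - 16*n - 32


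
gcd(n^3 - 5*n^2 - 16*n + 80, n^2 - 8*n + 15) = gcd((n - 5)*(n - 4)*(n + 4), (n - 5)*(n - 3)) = n - 5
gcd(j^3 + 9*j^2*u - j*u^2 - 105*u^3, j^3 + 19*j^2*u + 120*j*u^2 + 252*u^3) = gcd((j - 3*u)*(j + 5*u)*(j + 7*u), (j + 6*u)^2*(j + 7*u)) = j + 7*u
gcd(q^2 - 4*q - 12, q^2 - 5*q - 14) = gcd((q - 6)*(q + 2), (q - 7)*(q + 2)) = q + 2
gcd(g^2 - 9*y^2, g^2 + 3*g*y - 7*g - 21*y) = g + 3*y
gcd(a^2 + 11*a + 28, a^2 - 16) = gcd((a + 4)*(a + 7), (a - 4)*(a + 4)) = a + 4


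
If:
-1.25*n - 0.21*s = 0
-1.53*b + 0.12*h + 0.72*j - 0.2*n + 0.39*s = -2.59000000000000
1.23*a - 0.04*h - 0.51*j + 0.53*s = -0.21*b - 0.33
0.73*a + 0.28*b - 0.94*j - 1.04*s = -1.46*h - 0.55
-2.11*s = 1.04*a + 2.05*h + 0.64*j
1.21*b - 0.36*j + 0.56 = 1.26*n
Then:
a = 19.82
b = 13.23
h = -2.72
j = 35.51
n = 3.01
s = -17.90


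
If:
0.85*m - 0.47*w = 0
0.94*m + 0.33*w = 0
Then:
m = 0.00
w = 0.00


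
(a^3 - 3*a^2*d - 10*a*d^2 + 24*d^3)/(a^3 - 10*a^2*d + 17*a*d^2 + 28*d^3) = (a^2 + a*d - 6*d^2)/(a^2 - 6*a*d - 7*d^2)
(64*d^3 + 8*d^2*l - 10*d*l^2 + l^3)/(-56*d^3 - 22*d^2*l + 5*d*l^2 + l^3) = (-8*d + l)/(7*d + l)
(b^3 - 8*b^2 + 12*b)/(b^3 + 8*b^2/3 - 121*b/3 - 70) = 3*b*(b - 2)/(3*b^2 + 26*b + 35)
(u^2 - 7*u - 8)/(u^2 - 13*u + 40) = (u + 1)/(u - 5)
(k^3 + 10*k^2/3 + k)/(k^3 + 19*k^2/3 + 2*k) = (k + 3)/(k + 6)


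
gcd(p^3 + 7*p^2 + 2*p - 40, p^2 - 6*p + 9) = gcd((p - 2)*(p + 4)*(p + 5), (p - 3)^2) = 1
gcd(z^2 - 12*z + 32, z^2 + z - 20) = z - 4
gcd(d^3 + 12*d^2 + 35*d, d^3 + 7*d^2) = d^2 + 7*d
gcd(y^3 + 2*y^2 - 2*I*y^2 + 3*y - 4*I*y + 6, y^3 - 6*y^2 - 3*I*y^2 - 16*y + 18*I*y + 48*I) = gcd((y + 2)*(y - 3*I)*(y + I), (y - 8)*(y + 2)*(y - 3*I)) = y^2 + y*(2 - 3*I) - 6*I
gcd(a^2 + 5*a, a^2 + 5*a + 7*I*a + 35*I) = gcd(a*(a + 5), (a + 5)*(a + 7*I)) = a + 5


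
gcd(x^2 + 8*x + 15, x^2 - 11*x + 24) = 1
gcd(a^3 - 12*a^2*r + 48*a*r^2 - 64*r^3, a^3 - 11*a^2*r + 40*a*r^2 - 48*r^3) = a^2 - 8*a*r + 16*r^2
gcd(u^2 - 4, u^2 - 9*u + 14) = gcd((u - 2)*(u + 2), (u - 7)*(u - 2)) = u - 2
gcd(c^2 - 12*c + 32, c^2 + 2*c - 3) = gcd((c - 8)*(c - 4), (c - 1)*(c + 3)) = 1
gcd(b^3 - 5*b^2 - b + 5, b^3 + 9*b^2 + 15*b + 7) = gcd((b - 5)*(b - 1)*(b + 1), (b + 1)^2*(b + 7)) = b + 1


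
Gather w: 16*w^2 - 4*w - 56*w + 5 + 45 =16*w^2 - 60*w + 50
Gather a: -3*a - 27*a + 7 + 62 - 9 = 60 - 30*a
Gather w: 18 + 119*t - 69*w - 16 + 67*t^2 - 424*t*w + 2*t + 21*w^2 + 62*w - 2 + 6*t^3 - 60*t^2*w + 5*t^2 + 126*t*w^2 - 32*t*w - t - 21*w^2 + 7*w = 6*t^3 + 72*t^2 + 126*t*w^2 + 120*t + w*(-60*t^2 - 456*t)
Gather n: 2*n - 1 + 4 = 2*n + 3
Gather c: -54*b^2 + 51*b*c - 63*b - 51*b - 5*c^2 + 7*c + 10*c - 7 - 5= -54*b^2 - 114*b - 5*c^2 + c*(51*b + 17) - 12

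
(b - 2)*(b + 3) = b^2 + b - 6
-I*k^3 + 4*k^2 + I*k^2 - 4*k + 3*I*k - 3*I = (k + I)*(k + 3*I)*(-I*k + I)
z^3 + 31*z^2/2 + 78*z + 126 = (z + 7/2)*(z + 6)^2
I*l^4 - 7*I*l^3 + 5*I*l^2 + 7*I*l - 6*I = (l - 6)*(l - 1)*(l + 1)*(I*l - I)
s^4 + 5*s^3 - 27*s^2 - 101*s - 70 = (s - 5)*(s + 1)*(s + 2)*(s + 7)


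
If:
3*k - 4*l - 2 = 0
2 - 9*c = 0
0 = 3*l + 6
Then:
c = 2/9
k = -2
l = -2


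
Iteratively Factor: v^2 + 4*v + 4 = (v + 2)*(v + 2)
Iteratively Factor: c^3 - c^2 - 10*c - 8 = (c + 1)*(c^2 - 2*c - 8) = (c - 4)*(c + 1)*(c + 2)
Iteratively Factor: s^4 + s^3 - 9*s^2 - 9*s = (s + 1)*(s^3 - 9*s) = (s + 1)*(s + 3)*(s^2 - 3*s) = (s - 3)*(s + 1)*(s + 3)*(s)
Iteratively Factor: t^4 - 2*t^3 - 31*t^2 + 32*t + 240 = (t - 4)*(t^3 + 2*t^2 - 23*t - 60) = (t - 4)*(t + 3)*(t^2 - t - 20) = (t - 5)*(t - 4)*(t + 3)*(t + 4)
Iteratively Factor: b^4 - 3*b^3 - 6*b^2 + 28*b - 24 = (b - 2)*(b^3 - b^2 - 8*b + 12) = (b - 2)^2*(b^2 + b - 6) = (b - 2)^3*(b + 3)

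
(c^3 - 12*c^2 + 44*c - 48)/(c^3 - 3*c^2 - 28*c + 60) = (c - 4)/(c + 5)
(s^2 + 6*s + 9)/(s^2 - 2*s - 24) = (s^2 + 6*s + 9)/(s^2 - 2*s - 24)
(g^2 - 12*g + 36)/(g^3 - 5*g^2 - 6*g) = (g - 6)/(g*(g + 1))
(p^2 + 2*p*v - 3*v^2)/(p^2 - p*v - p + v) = (p + 3*v)/(p - 1)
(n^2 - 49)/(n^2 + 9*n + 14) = (n - 7)/(n + 2)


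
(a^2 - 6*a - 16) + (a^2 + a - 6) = 2*a^2 - 5*a - 22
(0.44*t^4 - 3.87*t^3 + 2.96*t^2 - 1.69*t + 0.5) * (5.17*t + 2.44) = 2.2748*t^5 - 18.9343*t^4 + 5.8604*t^3 - 1.5149*t^2 - 1.5386*t + 1.22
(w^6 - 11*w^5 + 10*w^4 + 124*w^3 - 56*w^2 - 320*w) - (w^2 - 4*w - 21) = w^6 - 11*w^5 + 10*w^4 + 124*w^3 - 57*w^2 - 316*w + 21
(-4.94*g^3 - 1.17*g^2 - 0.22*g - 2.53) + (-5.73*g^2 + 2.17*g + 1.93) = -4.94*g^3 - 6.9*g^2 + 1.95*g - 0.6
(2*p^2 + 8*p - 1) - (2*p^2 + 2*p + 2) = 6*p - 3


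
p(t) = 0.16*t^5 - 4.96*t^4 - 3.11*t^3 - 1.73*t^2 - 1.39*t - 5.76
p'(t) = 0.8*t^4 - 19.84*t^3 - 9.33*t^2 - 3.46*t - 1.39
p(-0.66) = -5.66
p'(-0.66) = 2.69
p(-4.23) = -1600.10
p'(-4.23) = 1604.06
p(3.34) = -696.33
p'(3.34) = -756.70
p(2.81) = -373.55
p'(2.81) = -475.12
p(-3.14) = -453.18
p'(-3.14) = 609.48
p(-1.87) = -53.18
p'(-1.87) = 111.97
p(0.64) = -8.99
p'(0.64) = -12.49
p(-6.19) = -8061.75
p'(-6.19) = 5542.62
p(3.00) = -472.35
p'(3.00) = -566.62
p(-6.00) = -7060.26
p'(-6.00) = 5005.73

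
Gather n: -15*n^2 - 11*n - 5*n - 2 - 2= -15*n^2 - 16*n - 4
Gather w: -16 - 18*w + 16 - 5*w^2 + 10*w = -5*w^2 - 8*w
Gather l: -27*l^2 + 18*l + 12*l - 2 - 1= -27*l^2 + 30*l - 3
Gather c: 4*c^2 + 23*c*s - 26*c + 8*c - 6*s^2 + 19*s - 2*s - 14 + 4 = 4*c^2 + c*(23*s - 18) - 6*s^2 + 17*s - 10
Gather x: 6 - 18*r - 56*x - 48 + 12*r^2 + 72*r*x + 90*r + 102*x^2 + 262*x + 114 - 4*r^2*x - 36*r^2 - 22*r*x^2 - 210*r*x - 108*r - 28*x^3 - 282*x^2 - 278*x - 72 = -24*r^2 - 36*r - 28*x^3 + x^2*(-22*r - 180) + x*(-4*r^2 - 138*r - 72)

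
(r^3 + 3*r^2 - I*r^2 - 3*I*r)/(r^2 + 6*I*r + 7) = r*(r + 3)/(r + 7*I)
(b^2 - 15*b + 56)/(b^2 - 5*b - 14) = (b - 8)/(b + 2)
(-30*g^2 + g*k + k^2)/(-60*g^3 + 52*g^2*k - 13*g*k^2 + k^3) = (6*g + k)/(12*g^2 - 8*g*k + k^2)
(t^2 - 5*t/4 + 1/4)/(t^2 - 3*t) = (4*t^2 - 5*t + 1)/(4*t*(t - 3))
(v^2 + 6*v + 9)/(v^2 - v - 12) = (v + 3)/(v - 4)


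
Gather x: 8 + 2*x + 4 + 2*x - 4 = 4*x + 8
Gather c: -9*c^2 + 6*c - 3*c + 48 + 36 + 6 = -9*c^2 + 3*c + 90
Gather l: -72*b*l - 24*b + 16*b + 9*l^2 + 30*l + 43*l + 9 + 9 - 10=-8*b + 9*l^2 + l*(73 - 72*b) + 8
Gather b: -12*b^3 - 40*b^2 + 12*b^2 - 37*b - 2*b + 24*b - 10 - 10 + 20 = -12*b^3 - 28*b^2 - 15*b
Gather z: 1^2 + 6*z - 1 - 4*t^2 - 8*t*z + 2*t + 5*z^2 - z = -4*t^2 + 2*t + 5*z^2 + z*(5 - 8*t)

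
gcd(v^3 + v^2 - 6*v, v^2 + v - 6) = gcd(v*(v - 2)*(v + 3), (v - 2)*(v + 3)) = v^2 + v - 6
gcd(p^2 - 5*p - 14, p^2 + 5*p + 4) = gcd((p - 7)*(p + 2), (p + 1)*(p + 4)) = 1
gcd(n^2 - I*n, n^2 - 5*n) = n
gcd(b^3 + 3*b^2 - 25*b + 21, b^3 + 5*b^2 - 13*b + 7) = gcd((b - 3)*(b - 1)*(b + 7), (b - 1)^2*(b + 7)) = b^2 + 6*b - 7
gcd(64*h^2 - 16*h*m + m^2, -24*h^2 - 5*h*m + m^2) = 8*h - m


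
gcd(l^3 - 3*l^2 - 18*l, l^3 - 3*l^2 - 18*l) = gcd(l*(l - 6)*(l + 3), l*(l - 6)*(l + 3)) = l^3 - 3*l^2 - 18*l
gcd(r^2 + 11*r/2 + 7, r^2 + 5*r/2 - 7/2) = r + 7/2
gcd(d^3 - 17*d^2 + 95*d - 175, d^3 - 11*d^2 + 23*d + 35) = d^2 - 12*d + 35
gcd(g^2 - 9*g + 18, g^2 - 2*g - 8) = 1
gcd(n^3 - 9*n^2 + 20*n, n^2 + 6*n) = n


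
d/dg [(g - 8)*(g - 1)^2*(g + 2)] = 4*g^3 - 24*g^2 - 6*g + 26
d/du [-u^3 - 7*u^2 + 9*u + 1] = -3*u^2 - 14*u + 9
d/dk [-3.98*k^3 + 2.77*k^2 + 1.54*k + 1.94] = -11.94*k^2 + 5.54*k + 1.54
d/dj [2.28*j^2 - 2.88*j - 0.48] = 4.56*j - 2.88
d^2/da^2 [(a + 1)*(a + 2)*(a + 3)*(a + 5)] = 12*a^2 + 66*a + 82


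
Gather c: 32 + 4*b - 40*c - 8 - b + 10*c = 3*b - 30*c + 24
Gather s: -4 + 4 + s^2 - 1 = s^2 - 1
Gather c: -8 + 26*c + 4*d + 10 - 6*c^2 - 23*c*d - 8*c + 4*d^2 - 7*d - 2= -6*c^2 + c*(18 - 23*d) + 4*d^2 - 3*d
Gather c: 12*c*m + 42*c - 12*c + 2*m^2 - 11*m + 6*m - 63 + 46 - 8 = c*(12*m + 30) + 2*m^2 - 5*m - 25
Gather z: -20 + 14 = -6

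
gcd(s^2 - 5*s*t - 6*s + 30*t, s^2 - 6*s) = s - 6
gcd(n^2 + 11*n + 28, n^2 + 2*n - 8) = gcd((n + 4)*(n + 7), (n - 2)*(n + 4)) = n + 4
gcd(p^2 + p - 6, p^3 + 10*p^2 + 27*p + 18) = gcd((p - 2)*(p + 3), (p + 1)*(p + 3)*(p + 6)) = p + 3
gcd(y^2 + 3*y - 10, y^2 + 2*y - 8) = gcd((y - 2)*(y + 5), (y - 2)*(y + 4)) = y - 2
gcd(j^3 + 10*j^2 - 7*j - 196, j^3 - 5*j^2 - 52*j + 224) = j^2 + 3*j - 28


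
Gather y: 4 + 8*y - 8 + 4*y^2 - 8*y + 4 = 4*y^2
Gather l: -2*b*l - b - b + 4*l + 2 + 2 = -2*b + l*(4 - 2*b) + 4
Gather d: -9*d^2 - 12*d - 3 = -9*d^2 - 12*d - 3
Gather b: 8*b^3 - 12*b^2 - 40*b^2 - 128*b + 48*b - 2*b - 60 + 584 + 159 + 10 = 8*b^3 - 52*b^2 - 82*b + 693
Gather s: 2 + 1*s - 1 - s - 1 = 0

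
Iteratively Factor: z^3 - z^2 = (z)*(z^2 - z) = z^2*(z - 1)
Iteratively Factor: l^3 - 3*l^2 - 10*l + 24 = (l + 3)*(l^2 - 6*l + 8) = (l - 2)*(l + 3)*(l - 4)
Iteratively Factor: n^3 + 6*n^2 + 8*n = (n + 2)*(n^2 + 4*n) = (n + 2)*(n + 4)*(n)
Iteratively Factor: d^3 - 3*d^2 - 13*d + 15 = (d - 1)*(d^2 - 2*d - 15) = (d - 1)*(d + 3)*(d - 5)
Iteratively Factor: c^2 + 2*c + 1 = (c + 1)*(c + 1)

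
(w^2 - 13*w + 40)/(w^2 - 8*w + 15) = (w - 8)/(w - 3)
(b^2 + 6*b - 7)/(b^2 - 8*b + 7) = (b + 7)/(b - 7)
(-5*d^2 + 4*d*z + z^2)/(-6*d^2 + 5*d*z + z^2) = (5*d + z)/(6*d + z)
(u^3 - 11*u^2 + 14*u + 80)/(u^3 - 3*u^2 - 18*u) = (-u^3 + 11*u^2 - 14*u - 80)/(u*(-u^2 + 3*u + 18))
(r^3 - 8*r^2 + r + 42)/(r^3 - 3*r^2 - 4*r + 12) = (r - 7)/(r - 2)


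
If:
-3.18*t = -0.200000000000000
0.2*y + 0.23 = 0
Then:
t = 0.06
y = -1.15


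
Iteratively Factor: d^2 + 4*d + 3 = (d + 1)*(d + 3)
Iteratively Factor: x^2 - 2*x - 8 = (x + 2)*(x - 4)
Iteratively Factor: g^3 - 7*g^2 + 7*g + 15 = (g - 3)*(g^2 - 4*g - 5) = (g - 5)*(g - 3)*(g + 1)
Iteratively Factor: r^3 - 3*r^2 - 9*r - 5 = (r + 1)*(r^2 - 4*r - 5) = (r + 1)^2*(r - 5)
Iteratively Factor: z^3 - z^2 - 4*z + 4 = (z + 2)*(z^2 - 3*z + 2) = (z - 2)*(z + 2)*(z - 1)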